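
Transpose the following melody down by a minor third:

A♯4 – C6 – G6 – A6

F##4 A5 E6 F#6

A#4 → F##4
C6 → A5
G6 → E6
A6 → F#6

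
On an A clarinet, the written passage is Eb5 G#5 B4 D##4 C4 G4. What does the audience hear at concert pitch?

C5 E#5 G#4 B##3 A3 E4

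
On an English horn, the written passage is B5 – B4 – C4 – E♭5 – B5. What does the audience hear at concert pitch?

E5 E4 F3 Ab4 E5

Written C4 on the English horn sounds as F3, a perfect fifth lower; apply that shift to every note.
B5 → E5
B4 → E4
C4 → F3
Eb5 → Ab4
B5 → E5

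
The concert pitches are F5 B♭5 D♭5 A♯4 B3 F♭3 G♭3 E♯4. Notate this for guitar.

The guitar sounds a perfect octave below written, so the written part must be a perfect octave above concert — transpose each note up.
F5 → F6
Bb5 → Bb6
Db5 → Db6
A#4 → A#5
B3 → B4
Fb3 → Fb4
Gb3 → Gb4
E#4 → E#5

F6 Bb6 Db6 A#5 B4 Fb4 Gb4 E#5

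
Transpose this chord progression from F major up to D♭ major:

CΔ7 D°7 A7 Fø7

AbΔ7 Bb°7 F7 Dbø7

F major up to D♭ major is a minor sixth; each chord root moves by that interval while the quality stays the same.
CΔ7: root C up a minor sixth → Ab, giving AbΔ7.
D°7: root D up a minor sixth → Bb, giving Bb°7.
A7: root A up a minor sixth → F, giving F7.
Fø7: root F up a minor sixth → Db, giving Dbø7.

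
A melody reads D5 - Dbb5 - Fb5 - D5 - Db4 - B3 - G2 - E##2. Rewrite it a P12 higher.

A6 Abb6 Cb7 A6 Ab5 F#5 D4 B##3

D5 → A6
Dbb5 → Abb6
Fb5 → Cb7
D5 → A6
Db4 → Ab5
B3 → F#5
G2 → D4
E##2 → B##3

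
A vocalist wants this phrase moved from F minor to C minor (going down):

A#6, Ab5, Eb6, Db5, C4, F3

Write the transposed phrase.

E#6 Eb5 Bb5 Ab4 G3 C3

From F down to C is a perfect fourth; apply that to each pitch.
A#6 -> E#6
Ab5 -> Eb5
Eb6 -> Bb5
Db5 -> Ab4
C4 -> G3
F3 -> C3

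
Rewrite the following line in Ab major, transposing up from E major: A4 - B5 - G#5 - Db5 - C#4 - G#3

From E up to Ab is a diminished fourth; apply that to each pitch.
A4 becomes Db5
B5 becomes Eb6
G#5 becomes C6
Db5 becomes Gbb5
C#4 becomes F4
G#3 becomes C4

Db5 Eb6 C6 Gbb5 F4 C4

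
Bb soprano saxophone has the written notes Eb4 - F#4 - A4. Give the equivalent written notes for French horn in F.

Ab4 B4 D5

First find concert pitch: the Bb soprano saxophone sounds a major second below written, so Eb4 F#4 A4 sounds Db4 E4 G4.
Then write for French horn in F: it sounds a perfect fifth below written, so the part must be a perfect fifth above concert.
Db4 → Ab4
E4 → B4
G4 → D5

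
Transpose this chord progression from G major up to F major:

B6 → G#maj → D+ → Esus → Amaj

A6 F#maj C+ Dsus Gmaj

G major up to F major is a minor seventh; each chord root moves by that interval while the quality stays the same.
B6: root B up a minor seventh → A, giving A6.
G#maj: root G# up a minor seventh → F#, giving F#maj.
D+: root D up a minor seventh → C, giving C+.
Esus: root E up a minor seventh → D, giving Dsus.
Amaj: root A up a minor seventh → G, giving Gmaj.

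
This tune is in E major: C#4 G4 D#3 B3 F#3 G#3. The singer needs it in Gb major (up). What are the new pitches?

Eb4 Bbb4 F3 Db4 Ab3 Bb3

From E up to Gb is a diminished third; apply that to each pitch.
C#4 becomes Eb4
G4 becomes Bbb4
D#3 becomes F3
B3 becomes Db4
F#3 becomes Ab3
G#3 becomes Bb3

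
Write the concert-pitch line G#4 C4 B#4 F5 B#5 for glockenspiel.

G#2 C2 B#2 F3 B#3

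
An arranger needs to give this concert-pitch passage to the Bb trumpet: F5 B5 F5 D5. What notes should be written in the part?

Written C4 sounds as Bb3 on the Bb trumpet, so concert pitches are written a major second up.
F5 to G5
B5 to C#6
F5 to G5
D5 to E5

G5 C#6 G5 E5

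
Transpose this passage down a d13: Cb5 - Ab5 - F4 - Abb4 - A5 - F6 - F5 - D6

Cb5: a thirteenth down reaches E, and 19 semitones makes it E3.
A diminished thirteenth down from Ab5 gives C#4.
F4: a thirteenth down reaches A, and 19 semitones makes it A#2.
Abb4: a thirteenth down reaches C, and 19 semitones makes it C3.
A5: a thirteenth down reaches C, and 19 semitones makes it C##4.
F6: a thirteenth down reaches A, and 19 semitones makes it A#4.
F5 down a diminished thirteenth is A#3.
D6: a thirteenth down reaches F, and 19 semitones makes it F##4.

E3 C#4 A#2 C3 C##4 A#4 A#3 F##4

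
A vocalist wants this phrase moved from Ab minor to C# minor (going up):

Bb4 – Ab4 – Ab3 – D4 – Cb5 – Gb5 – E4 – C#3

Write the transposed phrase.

D#5 C#5 C#4 F##4 E5 B5 G##4 E##3

From Ab up to C# is an augmented third; apply that to each pitch.
Bb4 gives D#5
Ab4 gives C#5
Ab3 gives C#4
D4 gives F##4
Cb5 gives E5
Gb5 gives B5
E4 gives G##4
C#3 gives E##3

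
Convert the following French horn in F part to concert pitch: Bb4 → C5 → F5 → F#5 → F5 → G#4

Eb4 F4 Bb4 B4 Bb4 C#4

The French horn in F sounds a perfect fifth below written, so transpose each written note down a perfect fifth.
Bb4 -> Eb4
C5 -> F4
F5 -> Bb4
F#5 -> B4
F5 -> Bb4
G#4 -> C#4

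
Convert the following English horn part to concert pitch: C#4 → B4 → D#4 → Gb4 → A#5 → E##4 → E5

F#3 E4 G#3 Cb4 D#5 A##3 A4

Written C4 on the English horn sounds as F3, a perfect fifth lower; apply that shift to every note.
C#4 gives F#3
B4 gives E4
D#4 gives G#3
Gb4 gives Cb4
A#5 gives D#5
E##4 gives A##3
E5 gives A4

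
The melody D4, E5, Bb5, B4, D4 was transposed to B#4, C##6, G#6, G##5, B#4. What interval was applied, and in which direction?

From D4 to B#4 is 6 letter names — a sixth of some quality.
D4 to B#4 is 10 semitones, which makes it an augmented sixth; the second version is higher, so the direction is up.
Checking another pair — D4 → B#4 — gives the same interval.

up an augmented sixth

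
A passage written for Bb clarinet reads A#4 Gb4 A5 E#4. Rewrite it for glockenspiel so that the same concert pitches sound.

G#2 Fb2 G3 D#2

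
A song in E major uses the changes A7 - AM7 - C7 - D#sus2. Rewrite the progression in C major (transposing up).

E major up to C major is a minor sixth; each chord root moves by that interval while the quality stays the same.
A7: root A up a minor sixth → F, giving F7.
AM7: root A up a minor sixth → F, giving FM7.
C7: root C up a minor sixth → Ab, giving Ab7.
D#sus2: root D# up a minor sixth → B, giving Bsus2.

F7 FM7 Ab7 Bsus2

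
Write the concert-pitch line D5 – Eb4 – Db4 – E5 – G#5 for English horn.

A5 Bb4 Ab4 B5 D#6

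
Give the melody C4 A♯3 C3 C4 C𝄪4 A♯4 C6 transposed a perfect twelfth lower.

C4 down a perfect twelfth is F2.
A perfect twelfth down from A#3 gives D#2.
C3 down a perfect twelfth is F1.
A perfect twelfth down from C4 gives F2.
C##4: a twelfth down reaches F, and 19 semitones makes it F##2.
A#4 down a perfect twelfth is D#3.
C6 down a perfect twelfth is F4.

F2 D#2 F1 F2 F##2 D#3 F4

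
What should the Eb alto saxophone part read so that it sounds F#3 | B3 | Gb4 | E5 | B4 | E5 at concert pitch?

D#4 G#4 Eb5 C#6 G#5 C#6

Written C4 sounds as Eb3 on the Eb alto saxophone, so concert pitches are written a major sixth up.
F#3 → D#4
B3 → G#4
Gb4 → Eb5
E5 → C#6
B4 → G#5
E5 → C#6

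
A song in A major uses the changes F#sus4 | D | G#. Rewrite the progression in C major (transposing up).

Asus4 F B

A major up to C major is a minor third; each chord root moves by that interval while the quality stays the same.
F#sus4: root F# up a minor third → A, giving Asus4.
D: root D up a minor third → F, giving F.
G#: root G# up a minor third → B, giving B.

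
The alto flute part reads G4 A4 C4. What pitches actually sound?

The alto flute sounds a perfect fourth below written, so transpose each written note down a perfect fourth.
G4 gives D4
A4 gives E4
C4 gives G3

D4 E4 G3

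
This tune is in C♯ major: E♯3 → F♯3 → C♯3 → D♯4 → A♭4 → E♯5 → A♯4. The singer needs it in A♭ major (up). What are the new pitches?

C4 Db4 Ab3 Bb4 Fbb5 C6 F5

C♯ major to A♭ major up is a diminished sixth, so every note moves up by that interval.
E#3 -> C4
F#3 -> Db4
C#3 -> Ab3
D#4 -> Bb4
Ab4 -> Fbb5
E#5 -> C6
A#4 -> F5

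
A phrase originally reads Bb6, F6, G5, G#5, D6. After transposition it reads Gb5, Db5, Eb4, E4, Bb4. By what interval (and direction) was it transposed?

From Bb6 to Gb5 is 10 letter names — a tenth of some quality.
Gb5 to Bb6 is 16 semitones, which makes it a major tenth; the second version is lower, so the direction is down.
Checking another pair — D6 → Bb4 — gives the same interval.

down a major tenth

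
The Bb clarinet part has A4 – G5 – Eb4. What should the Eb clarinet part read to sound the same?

E4 D5 Bb3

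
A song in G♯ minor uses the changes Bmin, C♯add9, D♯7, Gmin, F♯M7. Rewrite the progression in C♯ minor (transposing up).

G♯ minor up to C♯ minor is a perfect fourth; each chord root moves by that interval while the quality stays the same.
Bmin: root B up a perfect fourth → E, giving Emin.
C♯add9: root C♯ up a perfect fourth → F#, giving F#add9.
D♯7: root D♯ up a perfect fourth → G#, giving G#7.
Gmin: root G up a perfect fourth → C, giving Cmin.
F♯M7: root F♯ up a perfect fourth → B, giving BM7.

Emin F#add9 G#7 Cmin BM7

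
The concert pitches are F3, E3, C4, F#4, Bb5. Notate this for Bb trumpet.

G3 F#3 D4 G#4 C6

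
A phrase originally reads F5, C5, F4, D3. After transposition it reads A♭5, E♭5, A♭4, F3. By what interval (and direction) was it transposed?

up a minor third

Take the first pair: F5 → Ab5. F to A spans 3 letter names, so the interval is some kind of third.
F5 to Ab5 is 3 semitones, which makes it a minor third; the second version is higher, so the direction is up.
Checking another pair — D3 → F3 — gives the same interval.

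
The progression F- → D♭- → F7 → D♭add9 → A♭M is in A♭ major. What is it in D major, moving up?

B- G- B7 Gadd9 DM

A♭ major up to D major is an augmented fourth; each chord root moves by that interval while the quality stays the same.
F-: root F up an augmented fourth → B, giving B-.
D♭-: root D♭ up an augmented fourth → G, giving G-.
F7: root F up an augmented fourth → B, giving B7.
D♭add9: root D♭ up an augmented fourth → G, giving Gadd9.
A♭M: root A♭ up an augmented fourth → D, giving DM.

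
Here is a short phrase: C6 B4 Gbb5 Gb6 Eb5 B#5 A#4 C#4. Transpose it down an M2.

Bb5 A4 Fbb5 Fb6 Db5 A#5 G#4 B3

C6: a second down reaches B, and 2 semitones makes it Bb5.
B4: a second down reaches A, and 2 semitones makes it A4.
Gbb5: a second down reaches F, and 2 semitones makes it Fbb5.
Gb6: a second down reaches F, and 2 semitones makes it Fb6.
Eb5: a second down reaches D, and 2 semitones makes it Db5.
A major second down from B#5 gives A#5.
A#4: a second down reaches G, and 2 semitones makes it G#4.
C#4: a second down reaches B, and 2 semitones makes it B3.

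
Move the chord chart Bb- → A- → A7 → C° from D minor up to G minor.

D minor up to G minor is a perfect fourth; each chord root moves by that interval while the quality stays the same.
Bb-: root Bb up a perfect fourth → Eb, giving Eb-.
A-: root A up a perfect fourth → D, giving D-.
A7: root A up a perfect fourth → D, giving D7.
C°: root C up a perfect fourth → F, giving F°.

Eb- D- D7 F°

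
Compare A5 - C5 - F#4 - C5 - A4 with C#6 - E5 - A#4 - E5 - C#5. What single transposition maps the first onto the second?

up a major third

Take the first pair: A5 → C#6. A to C spans 3 letter names, so the interval is some kind of third.
A5 to C#6 is 4 semitones, which makes it a major third; the second version is higher, so the direction is up.
Checking another pair — A4 → C#5 — gives the same interval.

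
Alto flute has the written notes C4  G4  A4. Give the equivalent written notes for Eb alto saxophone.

E4 B4 C#5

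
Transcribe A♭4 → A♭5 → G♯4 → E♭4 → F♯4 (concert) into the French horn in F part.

Eb5 Eb6 D#5 Bb4 C#5

Written C4 sounds as F3 on the French horn in F, so concert pitches are written a perfect fifth up.
Ab4 gives Eb5
Ab5 gives Eb6
G#4 gives D#5
Eb4 gives Bb4
F#4 gives C#5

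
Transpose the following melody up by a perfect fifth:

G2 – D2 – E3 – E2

D3 A2 B3 B2

G2 -> D3
D2 -> A2
E3 -> B3
E2 -> B2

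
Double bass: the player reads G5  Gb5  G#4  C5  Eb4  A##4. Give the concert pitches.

The double bass sounds a perfect octave below written, so transpose each written note down a perfect octave.
G5 -> G4
Gb5 -> Gb4
G#4 -> G#3
C5 -> C4
Eb4 -> Eb3
A##4 -> A##3

G4 Gb4 G#3 C4 Eb3 A##3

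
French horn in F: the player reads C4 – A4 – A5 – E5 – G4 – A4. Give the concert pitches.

F3 D4 D5 A4 C4 D4

Written C4 on the French horn in F sounds as F3, a perfect fifth lower; apply that shift to every note.
C4 -> F3
A4 -> D4
A5 -> D5
E5 -> A4
G4 -> C4
A4 -> D4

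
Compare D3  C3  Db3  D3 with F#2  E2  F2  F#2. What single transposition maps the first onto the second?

Take the first pair: D3 → F#2. D to F spans 6 letter names, so the interval is some kind of sixth.
F#2 to D3 is 8 semitones, which makes it a minor sixth; the second version is lower, so the direction is down.
Checking another pair — D3 → F#2 — gives the same interval.

down a minor sixth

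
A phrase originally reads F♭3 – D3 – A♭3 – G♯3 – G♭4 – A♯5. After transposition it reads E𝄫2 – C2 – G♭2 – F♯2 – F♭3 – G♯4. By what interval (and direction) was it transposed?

From Fb3 to Ebb2 is 9 letter names — a ninth of some quality.
Ebb2 to Fb3 is 14 semitones, which makes it a major ninth; the second version is lower, so the direction is down.
Checking another pair — A#5 → G#4 — gives the same interval.

down a major ninth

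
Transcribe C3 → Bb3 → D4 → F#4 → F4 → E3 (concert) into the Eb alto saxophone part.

A3 G4 B4 D#5 D5 C#4

Written C4 sounds as Eb3 on the Eb alto saxophone, so concert pitches are written a major sixth up.
C3 gives A3
Bb3 gives G4
D4 gives B4
F#4 gives D#5
F4 gives D5
E3 gives C#4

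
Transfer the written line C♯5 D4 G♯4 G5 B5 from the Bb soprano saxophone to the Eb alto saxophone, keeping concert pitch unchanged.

G#5 A4 D#5 D6 F#6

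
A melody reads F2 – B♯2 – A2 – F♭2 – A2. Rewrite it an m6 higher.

F2: a sixth up reaches D, and 8 semitones makes it Db3.
A minor sixth up from B#2 gives G#3.
A2 up a minor sixth is F3.
Fb2: a sixth up reaches D, and 8 semitones makes it Dbb3.
A2 up a minor sixth is F3.

Db3 G#3 F3 Dbb3 F3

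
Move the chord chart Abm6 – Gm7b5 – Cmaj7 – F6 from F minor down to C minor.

Ebm6 Dm7b5 Gmaj7 C6

F minor down to C minor is a perfect fourth; each chord root moves by that interval while the quality stays the same.
Abm6: root Ab down a perfect fourth → Eb, giving Ebm6.
Gm7b5: root G down a perfect fourth → D, giving Dm7b5.
Cmaj7: root C down a perfect fourth → G, giving Gmaj7.
F6: root F down a perfect fourth → C, giving C6.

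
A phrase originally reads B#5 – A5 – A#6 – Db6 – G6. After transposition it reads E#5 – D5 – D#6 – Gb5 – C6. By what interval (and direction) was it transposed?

down a perfect fifth

Take the first pair: B#5 → E#5. B to E spans 5 letter names, so the interval is some kind of fifth.
E#5 to B#5 is 7 semitones, which makes it a perfect fifth; the second version is lower, so the direction is down.
Checking another pair — G6 → C6 — gives the same interval.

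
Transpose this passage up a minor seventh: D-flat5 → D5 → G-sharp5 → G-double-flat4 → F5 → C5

Cb6 C6 F#6 Fbb5 Eb6 Bb5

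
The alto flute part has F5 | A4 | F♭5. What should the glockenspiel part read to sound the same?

C3 E2 Cb3

First find concert pitch: the alto flute sounds a perfect fourth below written, so F5 A4 F♭5 sounds C5 E4 Cb5.
Then write for glockenspiel: it sounds a perfect fifteenth above written, so the part must be a perfect fifteenth below concert.
C5 → C3
E4 → E2
Cb5 → Cb3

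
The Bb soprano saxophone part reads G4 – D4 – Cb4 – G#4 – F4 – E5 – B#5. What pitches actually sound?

F4 C4 Bbb3 F#4 Eb4 D5 A#5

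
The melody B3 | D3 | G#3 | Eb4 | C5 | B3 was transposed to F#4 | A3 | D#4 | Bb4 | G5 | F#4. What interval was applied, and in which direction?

up a perfect fifth

From B3 to F#4 is 5 letter names — a fifth of some quality.
B3 to F#4 is 7 semitones, which makes it a perfect fifth; the second version is higher, so the direction is up.
Checking another pair — B3 → F#4 — gives the same interval.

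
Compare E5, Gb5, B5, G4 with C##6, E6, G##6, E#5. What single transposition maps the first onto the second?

up an augmented sixth

Take the first pair: E5 → C##6. E to C spans 6 letter names, so the interval is some kind of sixth.
E5 to C##6 is 10 semitones, which makes it an augmented sixth; the second version is higher, so the direction is up.
Checking another pair — G4 → E#5 — gives the same interval.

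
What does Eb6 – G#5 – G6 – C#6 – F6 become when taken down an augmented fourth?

Bbb5 D5 Db6 G5 Cb6

Eb6 to Bbb5
G#5 to D5
G6 to Db6
C#6 to G5
F6 to Cb6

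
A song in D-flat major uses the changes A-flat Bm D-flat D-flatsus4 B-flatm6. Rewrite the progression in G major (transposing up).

D E#m G Gsus4 Em6

D-flat major up to G major is an augmented fourth; each chord root moves by that interval while the quality stays the same.
A-flat: root A-flat up an augmented fourth → D, giving D.
Bm: root B up an augmented fourth → E#, giving E#m.
D-flat: root D-flat up an augmented fourth → G, giving G.
D-flatsus4: root D-flat up an augmented fourth → G, giving Gsus4.
B-flatm6: root B-flat up an augmented fourth → E, giving Em6.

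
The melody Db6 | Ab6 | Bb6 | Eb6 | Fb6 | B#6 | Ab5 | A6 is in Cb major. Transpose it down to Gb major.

Ab5 Eb6 F6 Bb5 Cb6 F##6 Eb5 E6

Cb major to Gb major down is a perfect fourth, so every note moves down by that interval.
Db6 -> Ab5
Ab6 -> Eb6
Bb6 -> F6
Eb6 -> Bb5
Fb6 -> Cb6
B#6 -> F##6
Ab5 -> Eb5
A6 -> E6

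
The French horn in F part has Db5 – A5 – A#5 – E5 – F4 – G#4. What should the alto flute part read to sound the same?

First find concert pitch: the French horn in F sounds a perfect fifth below written, so Db5 A5 A#5 E5 F4 G#4 sounds Gb4 D5 D#5 A4 Bb3 C#4.
Then write for alto flute: it sounds a perfect fourth below written, so the part must be a perfect fourth above concert.
Gb4 → Cb5
D5 → G5
D#5 → G#5
A4 → D5
Bb3 → Eb4
C#4 → F#4

Cb5 G5 G#5 D5 Eb4 F#4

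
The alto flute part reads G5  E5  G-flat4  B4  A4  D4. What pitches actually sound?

D5 B4 Db4 F#4 E4 A3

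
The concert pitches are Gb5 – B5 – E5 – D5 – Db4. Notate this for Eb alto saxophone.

The Eb alto saxophone sounds a major sixth below written, so the written part must be a major sixth above concert — transpose each note up.
Gb5 gives Eb6
B5 gives G#6
E5 gives C#6
D5 gives B5
Db4 gives Bb4

Eb6 G#6 C#6 B5 Bb4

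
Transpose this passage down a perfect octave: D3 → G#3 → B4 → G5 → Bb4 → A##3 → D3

D3 -> D2
G#3 -> G#2
B4 -> B3
G5 -> G4
Bb4 -> Bb3
A##3 -> A##2
D3 -> D2

D2 G#2 B3 G4 Bb3 A##2 D2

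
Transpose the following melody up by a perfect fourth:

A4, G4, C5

D5 C5 F5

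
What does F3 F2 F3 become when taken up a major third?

A major third up from F3 gives A3.
F2: a third up reaches A, and 4 semitones makes it A2.
A major third up from F3 gives A3.

A3 A2 A3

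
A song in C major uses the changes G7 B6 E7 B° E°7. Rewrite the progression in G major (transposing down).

C major down to G major is a perfect fourth; each chord root moves by that interval while the quality stays the same.
G7: root G down a perfect fourth → D, giving D7.
B6: root B down a perfect fourth → F#, giving F#6.
E7: root E down a perfect fourth → B, giving B7.
B°: root B down a perfect fourth → F#, giving F#°.
E°7: root E down a perfect fourth → B, giving B°7.

D7 F#6 B7 F#° B°7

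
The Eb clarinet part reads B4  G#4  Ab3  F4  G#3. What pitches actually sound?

Written C4 on the Eb clarinet sounds as Eb4, a minor third higher; apply that shift to every note.
B4 becomes D5
G#4 becomes B4
Ab3 becomes Cb4
F4 becomes Ab4
G#3 becomes B3

D5 B4 Cb4 Ab4 B3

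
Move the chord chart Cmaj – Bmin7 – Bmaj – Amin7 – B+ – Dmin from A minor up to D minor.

Fmaj Emin7 Emaj Dmin7 E+ Gmin

A minor up to D minor is a perfect fourth; each chord root moves by that interval while the quality stays the same.
Cmaj: root C up a perfect fourth → F, giving Fmaj.
Bmin7: root B up a perfect fourth → E, giving Emin7.
Bmaj: root B up a perfect fourth → E, giving Emaj.
Amin7: root A up a perfect fourth → D, giving Dmin7.
B+: root B up a perfect fourth → E, giving E+.
Dmin: root D up a perfect fourth → G, giving Gmin.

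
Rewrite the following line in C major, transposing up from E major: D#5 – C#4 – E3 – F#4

B5 A4 C4 D5

E major to C major up is a minor sixth, so every note moves up by that interval.
D#5 becomes B5
C#4 becomes A4
E3 becomes C4
F#4 becomes D5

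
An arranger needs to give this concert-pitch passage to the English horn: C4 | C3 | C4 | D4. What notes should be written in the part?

The English horn sounds a perfect fifth below written, so the written part must be a perfect fifth above concert — transpose each note up.
C4 gives G4
C3 gives G3
C4 gives G4
D4 gives A4

G4 G3 G4 A4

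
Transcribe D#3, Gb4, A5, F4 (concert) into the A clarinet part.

Written C4 sounds as A3 on the A clarinet, so concert pitches are written a minor third up.
D#3 to F#3
Gb4 to Bbb4
A5 to C6
F4 to Ab4

F#3 Bbb4 C6 Ab4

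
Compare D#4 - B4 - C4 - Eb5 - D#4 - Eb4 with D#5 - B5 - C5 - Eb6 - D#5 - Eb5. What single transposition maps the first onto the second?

From D#4 to D#5 is 8 letter names — an octave of some quality.
D#4 to D#5 is 12 semitones, which makes it a perfect octave; the second version is higher, so the direction is up.
Checking another pair — Eb4 → Eb5 — gives the same interval.

up a perfect octave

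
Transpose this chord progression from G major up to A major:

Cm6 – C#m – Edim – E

G major up to A major is a major second; each chord root moves by that interval while the quality stays the same.
Cm6: root C up a major second → D, giving Dm6.
C#m: root C# up a major second → D#, giving D#m.
Edim: root E up a major second → F#, giving F#dim.
E: root E up a major second → F#, giving F#.

Dm6 D#m F#dim F#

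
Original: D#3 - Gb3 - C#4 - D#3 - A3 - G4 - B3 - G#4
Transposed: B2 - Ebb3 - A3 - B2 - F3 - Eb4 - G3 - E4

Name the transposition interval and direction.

Take the first pair: D#3 → B2. D to B spans 3 letter names, so the interval is some kind of third.
B2 to D#3 is 4 semitones, which makes it a major third; the second version is lower, so the direction is down.
Checking another pair — G#4 → E4 — gives the same interval.

down a major third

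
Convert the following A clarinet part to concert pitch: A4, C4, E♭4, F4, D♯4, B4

F#4 A3 C4 D4 B#3 G#4

The A clarinet sounds a minor third below written, so transpose each written note down a minor third.
A4 -> F#4
C4 -> A3
Eb4 -> C4
F4 -> D4
D#4 -> B#3
B4 -> G#4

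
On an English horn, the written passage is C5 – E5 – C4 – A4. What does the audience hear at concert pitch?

Written C4 on the English horn sounds as F3, a perfect fifth lower; apply that shift to every note.
C5 becomes F4
E5 becomes A4
C4 becomes F3
A4 becomes D4

F4 A4 F3 D4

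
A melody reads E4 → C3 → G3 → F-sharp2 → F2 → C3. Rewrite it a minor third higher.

G4 Eb3 Bb3 A2 Ab2 Eb3

E4 to G4
C3 to Eb3
G3 to Bb3
F#2 to A2
F2 to Ab2
C3 to Eb3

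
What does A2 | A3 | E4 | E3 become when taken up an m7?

A2 to G3
A3 to G4
E4 to D5
E3 to D4

G3 G4 D5 D4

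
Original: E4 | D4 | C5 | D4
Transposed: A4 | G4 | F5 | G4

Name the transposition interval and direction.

up a perfect fourth

From E4 to A4 is 4 letter names — a fourth of some quality.
E4 to A4 is 5 semitones, which makes it a perfect fourth; the second version is higher, so the direction is up.
Checking another pair — D4 → G4 — gives the same interval.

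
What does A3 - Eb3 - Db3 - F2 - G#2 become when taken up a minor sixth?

A3 → F4
Eb3 → Cb4
Db3 → Bbb3
F2 → Db3
G#2 → E3

F4 Cb4 Bbb3 Db3 E3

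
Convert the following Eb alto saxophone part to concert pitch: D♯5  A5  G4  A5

The Eb alto saxophone sounds a major sixth below written, so transpose each written note down a major sixth.
D#5 gives F#4
A5 gives C5
G4 gives Bb3
A5 gives C5

F#4 C5 Bb3 C5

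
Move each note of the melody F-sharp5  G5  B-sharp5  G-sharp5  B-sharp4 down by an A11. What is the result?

C4 Db4 F#4 D4 F#3

An augmented eleventh down from F#5 gives C4.
G5 down an augmented eleventh is Db4.
An augmented eleventh down from B#5 gives F#4.
G#5 down an augmented eleventh is D4.
B#4 down an augmented eleventh is F#3.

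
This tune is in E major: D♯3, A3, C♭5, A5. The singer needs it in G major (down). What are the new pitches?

E major to G major down is a major sixth, so every note moves down by that interval.
D#3 gives F#2
A3 gives C3
Cb5 gives Ebb4
A5 gives C5

F#2 C3 Ebb4 C5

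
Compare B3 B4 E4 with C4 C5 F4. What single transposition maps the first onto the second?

up a minor second

Take the first pair: B3 → C4. B to C spans 2 letter names, so the interval is some kind of second.
B3 to C4 is 1 semitone, which makes it a minor second; the second version is higher, so the direction is up.
Checking another pair — E4 → F4 — gives the same interval.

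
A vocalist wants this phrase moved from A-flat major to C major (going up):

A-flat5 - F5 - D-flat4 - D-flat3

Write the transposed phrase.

C6 A5 F4 F3

A-flat major to C major up is a major third, so every note moves up by that interval.
Ab5 -> C6
F5 -> A5
Db4 -> F4
Db3 -> F3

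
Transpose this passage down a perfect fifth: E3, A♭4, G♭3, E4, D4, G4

A2 Db4 Cb3 A3 G3 C4

E3: a fifth down reaches A, and 7 semitones makes it A2.
Ab4 down a perfect fifth is Db4.
A perfect fifth down from Gb3 gives Cb3.
E4: a fifth down reaches A, and 7 semitones makes it A3.
D4 down a perfect fifth is G3.
A perfect fifth down from G4 gives C4.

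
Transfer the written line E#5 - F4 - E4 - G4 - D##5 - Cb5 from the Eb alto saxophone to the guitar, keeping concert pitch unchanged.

First find concert pitch: the Eb alto saxophone sounds a major sixth below written, so E#5 F4 E4 G4 D##5 Cb5 sounds G#4 Ab3 G3 Bb3 F##4 Ebb4.
Then write for guitar: it sounds a perfect octave below written, so the part must be a perfect octave above concert.
G#4 → G#5
Ab3 → Ab4
G3 → G4
Bb3 → Bb4
F##4 → F##5
Ebb4 → Ebb5

G#5 Ab4 G4 Bb4 F##5 Ebb5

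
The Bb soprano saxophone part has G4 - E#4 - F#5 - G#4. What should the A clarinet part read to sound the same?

Ab4 F#4 G5 A4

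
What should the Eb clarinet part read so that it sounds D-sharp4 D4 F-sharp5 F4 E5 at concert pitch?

B#3 B3 D#5 D4 C#5

Written C4 sounds as Eb4 on the Eb clarinet, so concert pitches are written a minor third down.
D#4 -> B#3
D4 -> B3
F#5 -> D#5
F4 -> D4
E5 -> C#5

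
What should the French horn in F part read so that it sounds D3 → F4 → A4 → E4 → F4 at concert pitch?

A3 C5 E5 B4 C5

The French horn in F sounds a perfect fifth below written, so the written part must be a perfect fifth above concert — transpose each note up.
D3 -> A3
F4 -> C5
A4 -> E5
E4 -> B4
F4 -> C5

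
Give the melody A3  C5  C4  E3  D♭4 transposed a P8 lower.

A2 C4 C3 E2 Db3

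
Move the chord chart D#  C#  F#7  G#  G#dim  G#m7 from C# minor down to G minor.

A G C7 D Ddim Dm7

C# minor down to G minor is an augmented fourth; each chord root moves by that interval while the quality stays the same.
D#: root D# down an augmented fourth → A, giving A.
C#: root C# down an augmented fourth → G, giving G.
F#7: root F# down an augmented fourth → C, giving C7.
G#: root G# down an augmented fourth → D, giving D.
G#dim: root G# down an augmented fourth → D, giving Ddim.
G#m7: root G# down an augmented fourth → D, giving Dm7.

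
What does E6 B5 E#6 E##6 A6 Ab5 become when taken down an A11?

Bb4 F4 B4 B#4 Eb5 Ebb4

E6 down an augmented eleventh is Bb4.
B5 down an augmented eleventh is F4.
E#6 down an augmented eleventh is B4.
E##6 down an augmented eleventh is B#4.
A6: an eleventh down reaches E, and 18 semitones makes it Eb5.
An augmented eleventh down from Ab5 gives Ebb4.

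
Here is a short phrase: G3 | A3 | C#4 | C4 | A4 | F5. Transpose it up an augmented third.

B#3 C##4 E##4 E#4 C##5 A#5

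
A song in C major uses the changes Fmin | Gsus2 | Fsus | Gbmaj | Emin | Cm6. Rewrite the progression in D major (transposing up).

C major up to D major is a major second; each chord root moves by that interval while the quality stays the same.
Fmin: root F up a major second → G, giving Gmin.
Gsus2: root G up a major second → A, giving Asus2.
Fsus: root F up a major second → G, giving Gsus.
Gbmaj: root Gb up a major second → Ab, giving Abmaj.
Emin: root E up a major second → F#, giving F#min.
Cm6: root C up a major second → D, giving Dm6.

Gmin Asus2 Gsus Abmaj F#min Dm6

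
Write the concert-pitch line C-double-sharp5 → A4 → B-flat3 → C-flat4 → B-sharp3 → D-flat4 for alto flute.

Written C4 sounds as G3 on the alto flute, so concert pitches are written a perfect fourth up.
C##5 to F##5
A4 to D5
Bb3 to Eb4
Cb4 to Fb4
B#3 to E#4
Db4 to Gb4

F##5 D5 Eb4 Fb4 E#4 Gb4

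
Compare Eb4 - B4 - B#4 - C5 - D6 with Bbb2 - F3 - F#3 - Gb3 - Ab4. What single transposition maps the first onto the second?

Take the first pair: Eb4 → Bbb2. E to B spans 11 letter names, so the interval is some kind of eleventh.
Bbb2 to Eb4 is 18 semitones, which makes it an augmented eleventh; the second version is lower, so the direction is down.
Checking another pair — D6 → Ab4 — gives the same interval.

down an augmented eleventh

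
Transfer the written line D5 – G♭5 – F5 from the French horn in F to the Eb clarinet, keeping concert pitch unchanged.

E4 Ab4 G4

First find concert pitch: the French horn in F sounds a perfect fifth below written, so D5 G♭5 F5 sounds G4 Cb5 Bb4.
Then write for Eb clarinet: it sounds a minor third above written, so the part must be a minor third below concert.
G4 → E4
Cb5 → Ab4
Bb4 → G4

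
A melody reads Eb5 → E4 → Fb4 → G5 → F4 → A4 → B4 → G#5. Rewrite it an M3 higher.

G5 G#4 Ab4 B5 A4 C#5 D#5 B#5

Eb5 gives G5
E4 gives G#4
Fb4 gives Ab4
G5 gives B5
F4 gives A4
A4 gives C#5
B4 gives D#5
G#5 gives B#5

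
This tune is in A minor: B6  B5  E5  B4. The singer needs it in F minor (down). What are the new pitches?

From A down to F is a major third; apply that to each pitch.
B6 -> G6
B5 -> G5
E5 -> C5
B4 -> G4

G6 G5 C5 G4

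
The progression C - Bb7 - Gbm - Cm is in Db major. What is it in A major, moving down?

G# F#7 Dm G#m

Db major down to A major is a diminished fourth; each chord root moves by that interval while the quality stays the same.
C: root C down a diminished fourth → G#, giving G#.
Bb7: root Bb down a diminished fourth → F#, giving F#7.
Gbm: root Gb down a diminished fourth → D, giving Dm.
Cm: root C down a diminished fourth → G#, giving G#m.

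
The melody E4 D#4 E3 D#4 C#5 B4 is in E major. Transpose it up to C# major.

E major to C# major up is a major sixth, so every note moves up by that interval.
E4 gives C#5
D#4 gives B#4
E3 gives C#4
D#4 gives B#4
C#5 gives A#5
B4 gives G#5

C#5 B#4 C#4 B#4 A#5 G#5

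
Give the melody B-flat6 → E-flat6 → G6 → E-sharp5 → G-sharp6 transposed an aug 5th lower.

Ebb6 Abb5 Cb6 A4 C6

Bb6 gives Ebb6
Eb6 gives Abb5
G6 gives Cb6
E#5 gives A4
G#6 gives C6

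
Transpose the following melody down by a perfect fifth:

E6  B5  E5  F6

A5 E5 A4 Bb5

E6 → A5
B5 → E5
E5 → A4
F6 → Bb5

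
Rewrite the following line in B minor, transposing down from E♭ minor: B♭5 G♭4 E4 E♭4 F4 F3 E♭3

F#5 D4 B#3 B3 C#4 C#3 B2

From E♭ down to B is a diminished fourth; apply that to each pitch.
Bb5 -> F#5
Gb4 -> D4
E4 -> B#3
Eb4 -> B3
F4 -> C#4
F3 -> C#3
Eb3 -> B2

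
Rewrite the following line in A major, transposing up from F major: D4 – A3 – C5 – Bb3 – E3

F#4 C#4 E5 D4 G#3

From F up to A is a major third; apply that to each pitch.
D4 gives F#4
A3 gives C#4
C5 gives E5
Bb3 gives D4
E3 gives G#3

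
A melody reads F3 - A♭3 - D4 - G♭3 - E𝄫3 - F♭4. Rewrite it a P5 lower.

F3 down a perfect fifth is Bb2.
A perfect fifth down from Ab3 gives Db3.
D4 down a perfect fifth is G3.
Gb3 down a perfect fifth is Cb3.
Ebb3: a fifth down reaches A, and 7 semitones makes it Abb2.
Fb4 down a perfect fifth is Bbb3.

Bb2 Db3 G3 Cb3 Abb2 Bbb3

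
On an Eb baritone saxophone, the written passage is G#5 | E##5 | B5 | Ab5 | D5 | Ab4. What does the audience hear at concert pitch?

B3 G##3 D4 Cb4 F3 Cb3

The Eb baritone saxophone sounds a major thirteenth below written, so transpose each written note down a major thirteenth.
G#5 gives B3
E##5 gives G##3
B5 gives D4
Ab5 gives Cb4
D5 gives F3
Ab4 gives Cb3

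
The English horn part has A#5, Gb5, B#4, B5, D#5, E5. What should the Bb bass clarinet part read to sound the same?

E#6 Db6 F##5 F#6 A#5 B5

First find concert pitch: the English horn sounds a perfect fifth below written, so A#5 Gb5 B#4 B5 D#5 E5 sounds D#5 Cb5 E#4 E5 G#4 A4.
Then write for Bb bass clarinet: it sounds a major ninth below written, so the part must be a major ninth above concert.
D#5 → E#6
Cb5 → Db6
E#4 → F##5
E5 → F#6
G#4 → A#5
A4 → B5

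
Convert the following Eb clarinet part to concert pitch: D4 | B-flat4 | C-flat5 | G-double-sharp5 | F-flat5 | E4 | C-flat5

F4 Db5 Ebb5 B#5 Abb5 G4 Ebb5

Written C4 on the Eb clarinet sounds as Eb4, a minor third higher; apply that shift to every note.
D4 → F4
Bb4 → Db5
Cb5 → Ebb5
G##5 → B#5
Fb5 → Abb5
E4 → G4
Cb5 → Ebb5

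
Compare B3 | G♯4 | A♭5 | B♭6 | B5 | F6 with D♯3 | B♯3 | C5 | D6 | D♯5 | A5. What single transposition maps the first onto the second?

Take the first pair: B3 → D#3. B to D spans 6 letter names, so the interval is some kind of sixth.
D#3 to B3 is 8 semitones, which makes it a minor sixth; the second version is lower, so the direction is down.
Checking another pair — F6 → A5 — gives the same interval.

down a minor sixth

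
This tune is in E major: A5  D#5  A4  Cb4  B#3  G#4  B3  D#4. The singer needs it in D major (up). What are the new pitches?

G6 C#6 G5 Bbb4 A#4 F#5 A4 C#5

From E up to D is a minor seventh; apply that to each pitch.
A5 to G6
D#5 to C#6
A4 to G5
Cb4 to Bbb4
B#3 to A#4
G#4 to F#5
B3 to A4
D#4 to C#5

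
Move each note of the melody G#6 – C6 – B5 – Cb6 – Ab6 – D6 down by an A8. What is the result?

G5 Cb5 Bb4 Cbb5 Abb5 Db5

G#6: an octave down reaches G, and 13 semitones makes it G5.
C6: an octave down reaches C, and 13 semitones makes it Cb5.
An augmented octave down from B5 gives Bb4.
An augmented octave down from Cb6 gives Cbb5.
Ab6: an octave down reaches A, and 13 semitones makes it Abb5.
D6: an octave down reaches D, and 13 semitones makes it Db5.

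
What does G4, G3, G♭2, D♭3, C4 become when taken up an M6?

E5 E4 Eb3 Bb3 A4

G4: a sixth up reaches E, and 9 semitones makes it E5.
G3 up a major sixth is E4.
Gb2: a sixth up reaches E, and 9 semitones makes it Eb3.
Db3: a sixth up reaches B, and 9 semitones makes it Bb3.
C4 up a major sixth is A4.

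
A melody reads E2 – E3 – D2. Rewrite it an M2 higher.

E2: a second up reaches F, and 2 semitones makes it F#2.
A major second up from E3 gives F#3.
A major second up from D2 gives E2.

F#2 F#3 E2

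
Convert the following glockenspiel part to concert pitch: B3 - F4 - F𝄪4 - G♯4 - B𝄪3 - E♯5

B5 F6 F##6 G#6 B##5 E#7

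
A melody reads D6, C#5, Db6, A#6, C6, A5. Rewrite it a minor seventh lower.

E5 D#4 Eb5 B#5 D5 B4

D6 → E5
C#5 → D#4
Db6 → Eb5
A#6 → B#5
C6 → D5
A5 → B4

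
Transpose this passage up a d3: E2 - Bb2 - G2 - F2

Gb2 Dbb3 Bbb2 Abb2

E2 gives Gb2
Bb2 gives Dbb3
G2 gives Bbb2
F2 gives Abb2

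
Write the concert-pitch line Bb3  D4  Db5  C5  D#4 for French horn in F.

The French horn in F sounds a perfect fifth below written, so the written part must be a perfect fifth above concert — transpose each note up.
Bb3 gives F4
D4 gives A4
Db5 gives Ab5
C5 gives G5
D#4 gives A#4

F4 A4 Ab5 G5 A#4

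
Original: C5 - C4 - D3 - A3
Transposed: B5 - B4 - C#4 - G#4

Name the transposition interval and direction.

Take the first pair: C5 → B5. C to B spans 7 letter names, so the interval is some kind of seventh.
C5 to B5 is 11 semitones, which makes it a major seventh; the second version is higher, so the direction is up.
Checking another pair — A3 → G#4 — gives the same interval.

up a major seventh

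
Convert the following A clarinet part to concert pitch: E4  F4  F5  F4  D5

The A clarinet sounds a minor third below written, so transpose each written note down a minor third.
E4 to C#4
F4 to D4
F5 to D5
F4 to D4
D5 to B4

C#4 D4 D5 D4 B4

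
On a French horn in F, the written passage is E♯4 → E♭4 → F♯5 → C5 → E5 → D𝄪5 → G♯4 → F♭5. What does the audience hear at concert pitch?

A#3 Ab3 B4 F4 A4 G##4 C#4 Bbb4

The French horn in F sounds a perfect fifth below written, so transpose each written note down a perfect fifth.
E#4 to A#3
Eb4 to Ab3
F#5 to B4
C5 to F4
E5 to A4
D##5 to G##4
G#4 to C#4
Fb5 to Bbb4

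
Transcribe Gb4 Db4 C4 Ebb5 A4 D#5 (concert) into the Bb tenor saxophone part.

The Bb tenor saxophone sounds a major ninth below written, so the written part must be a major ninth above concert — transpose each note up.
Gb4 becomes Ab5
Db4 becomes Eb5
C4 becomes D5
Ebb5 becomes Fb6
A4 becomes B5
D#5 becomes E#6

Ab5 Eb5 D5 Fb6 B5 E#6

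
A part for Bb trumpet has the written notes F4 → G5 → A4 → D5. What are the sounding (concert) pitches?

Eb4 F5 G4 C5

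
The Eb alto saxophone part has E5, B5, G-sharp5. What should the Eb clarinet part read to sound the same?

E4 B4 G#4

First find concert pitch: the Eb alto saxophone sounds a major sixth below written, so E5 B5 G-sharp5 sounds G4 D5 B4.
Then write for Eb clarinet: it sounds a minor third above written, so the part must be a minor third below concert.
G4 → E4
D5 → B4
B4 → G#4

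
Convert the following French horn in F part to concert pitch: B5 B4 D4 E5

E5 E4 G3 A4

Written C4 on the French horn in F sounds as F3, a perfect fifth lower; apply that shift to every note.
B5 → E5
B4 → E4
D4 → G3
E5 → A4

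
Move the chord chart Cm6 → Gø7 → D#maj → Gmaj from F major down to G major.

Dm6 Aø7 E#maj Amaj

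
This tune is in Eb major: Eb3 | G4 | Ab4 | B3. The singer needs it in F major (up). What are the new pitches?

From Eb up to F is a major second; apply that to each pitch.
Eb3 → F3
G4 → A4
Ab4 → Bb4
B3 → C#4

F3 A4 Bb4 C#4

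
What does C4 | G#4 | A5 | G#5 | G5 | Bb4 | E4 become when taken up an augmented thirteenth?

A#5 E##6 F##7 E##7 E#7 G#6 C##6

C4 → A#5
G#4 → E##6
A5 → F##7
G#5 → E##7
G5 → E#7
Bb4 → G#6
E4 → C##6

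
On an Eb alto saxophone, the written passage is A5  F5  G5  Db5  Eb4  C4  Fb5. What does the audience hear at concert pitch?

C5 Ab4 Bb4 Fb4 Gb3 Eb3 Abb4

Written C4 on the Eb alto saxophone sounds as Eb3, a major sixth lower; apply that shift to every note.
A5 to C5
F5 to Ab4
G5 to Bb4
Db5 to Fb4
Eb4 to Gb3
C4 to Eb3
Fb5 to Abb4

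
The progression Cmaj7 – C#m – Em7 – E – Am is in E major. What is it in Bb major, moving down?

E major down to Bb major is an augmented fourth; each chord root moves by that interval while the quality stays the same.
Cmaj7: root C down an augmented fourth → Gb, giving Gbmaj7.
C#m: root C# down an augmented fourth → G, giving Gm.
Em7: root E down an augmented fourth → Bb, giving Bbm7.
E: root E down an augmented fourth → Bb, giving Bb.
Am: root A down an augmented fourth → Eb, giving Ebm.

Gbmaj7 Gm Bbm7 Bb Ebm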